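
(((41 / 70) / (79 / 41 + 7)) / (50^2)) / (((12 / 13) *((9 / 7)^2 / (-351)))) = -1988623 / 329400000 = -0.01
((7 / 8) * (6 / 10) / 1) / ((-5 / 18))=-189 / 100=-1.89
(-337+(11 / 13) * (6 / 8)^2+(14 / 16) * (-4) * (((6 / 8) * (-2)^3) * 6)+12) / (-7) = 5899 / 208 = 28.36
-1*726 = -726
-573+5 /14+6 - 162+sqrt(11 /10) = -10201 /14+sqrt(110) /10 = -727.59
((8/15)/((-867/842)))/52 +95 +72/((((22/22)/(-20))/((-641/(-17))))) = -9163573309/169065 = -54201.48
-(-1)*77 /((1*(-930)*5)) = -77 /4650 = -0.02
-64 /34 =-32 /17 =-1.88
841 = 841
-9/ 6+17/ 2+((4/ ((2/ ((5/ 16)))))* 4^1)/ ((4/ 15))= 131/ 8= 16.38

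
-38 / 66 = -19 / 33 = -0.58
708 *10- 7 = 7073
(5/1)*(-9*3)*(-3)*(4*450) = 729000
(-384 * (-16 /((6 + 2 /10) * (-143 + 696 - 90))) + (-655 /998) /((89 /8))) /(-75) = -265340212 /9561466245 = -0.03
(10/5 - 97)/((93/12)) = -380/31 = -12.26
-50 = -50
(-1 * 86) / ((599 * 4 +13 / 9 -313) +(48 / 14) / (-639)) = -192339 / 4661848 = -0.04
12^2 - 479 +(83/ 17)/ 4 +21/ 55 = -1246907/ 3740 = -333.40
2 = 2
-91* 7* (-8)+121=5217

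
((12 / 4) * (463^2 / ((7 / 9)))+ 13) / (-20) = -2894027 / 70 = -41343.24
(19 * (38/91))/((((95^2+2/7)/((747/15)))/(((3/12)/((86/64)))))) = 479408/58859905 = 0.01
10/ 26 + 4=4.38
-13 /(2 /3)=-39 /2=-19.50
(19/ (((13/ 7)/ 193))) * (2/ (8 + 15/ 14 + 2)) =718732/ 2015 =356.69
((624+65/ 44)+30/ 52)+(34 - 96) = 322639/ 572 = 564.05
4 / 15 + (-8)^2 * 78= 74884 / 15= 4992.27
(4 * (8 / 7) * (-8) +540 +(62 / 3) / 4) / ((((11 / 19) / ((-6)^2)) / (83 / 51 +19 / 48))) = 670073209 / 10472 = 63987.13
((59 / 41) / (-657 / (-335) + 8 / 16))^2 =1562620900 / 4570976881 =0.34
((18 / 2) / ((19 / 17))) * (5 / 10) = 153 / 38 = 4.03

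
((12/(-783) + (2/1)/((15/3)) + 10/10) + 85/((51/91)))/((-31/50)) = -1997320/8091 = -246.86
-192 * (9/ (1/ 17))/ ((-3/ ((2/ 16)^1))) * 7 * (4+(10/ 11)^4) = 587456352/ 14641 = 40124.06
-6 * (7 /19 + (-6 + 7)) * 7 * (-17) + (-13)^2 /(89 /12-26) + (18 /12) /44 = 360921831 /372856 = 967.99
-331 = -331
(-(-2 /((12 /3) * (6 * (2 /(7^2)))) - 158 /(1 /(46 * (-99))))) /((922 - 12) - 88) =-17268719 /19728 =-875.34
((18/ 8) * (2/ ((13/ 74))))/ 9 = 37/ 13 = 2.85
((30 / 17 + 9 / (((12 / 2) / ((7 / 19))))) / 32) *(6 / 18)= 0.02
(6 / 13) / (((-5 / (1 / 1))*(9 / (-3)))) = 2 / 65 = 0.03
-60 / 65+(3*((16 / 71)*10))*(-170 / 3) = -354452 / 923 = -384.02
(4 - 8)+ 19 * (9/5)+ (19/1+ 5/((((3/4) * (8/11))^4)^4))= 1149437239626538201/14105549537280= 81488.30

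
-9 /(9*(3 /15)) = -5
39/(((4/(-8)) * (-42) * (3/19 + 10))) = 247/1351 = 0.18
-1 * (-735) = 735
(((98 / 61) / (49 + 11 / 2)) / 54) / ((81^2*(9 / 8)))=784 / 10600653627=0.00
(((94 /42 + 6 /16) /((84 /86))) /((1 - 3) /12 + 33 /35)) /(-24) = -0.14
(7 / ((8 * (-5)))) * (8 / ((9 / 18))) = -14 / 5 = -2.80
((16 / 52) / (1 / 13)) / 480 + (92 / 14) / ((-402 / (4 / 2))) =-457 / 18760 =-0.02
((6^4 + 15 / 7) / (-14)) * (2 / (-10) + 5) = -109044 / 245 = -445.08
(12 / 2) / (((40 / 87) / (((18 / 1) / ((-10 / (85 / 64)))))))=-39933 / 1280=-31.20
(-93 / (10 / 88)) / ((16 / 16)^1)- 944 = -8812 / 5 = -1762.40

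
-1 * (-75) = 75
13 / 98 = 0.13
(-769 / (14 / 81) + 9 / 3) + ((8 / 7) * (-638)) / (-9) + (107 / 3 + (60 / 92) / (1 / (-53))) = -4364.10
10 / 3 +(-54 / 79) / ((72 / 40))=700 / 237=2.95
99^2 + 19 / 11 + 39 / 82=8842489 / 902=9803.20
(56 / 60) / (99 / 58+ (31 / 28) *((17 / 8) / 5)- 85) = -90944 / 8070231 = -0.01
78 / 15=26 / 5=5.20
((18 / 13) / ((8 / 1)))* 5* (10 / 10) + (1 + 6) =7.87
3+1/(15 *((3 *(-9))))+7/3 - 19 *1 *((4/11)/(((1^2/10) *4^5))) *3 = 2924447/570240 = 5.13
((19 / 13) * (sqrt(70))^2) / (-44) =-665 / 286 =-2.33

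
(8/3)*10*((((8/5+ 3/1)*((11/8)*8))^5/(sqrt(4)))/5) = 8292635811944/9375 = 884547819.94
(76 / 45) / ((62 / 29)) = 1102 / 1395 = 0.79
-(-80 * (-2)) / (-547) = 160 / 547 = 0.29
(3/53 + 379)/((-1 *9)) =-20090/477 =-42.12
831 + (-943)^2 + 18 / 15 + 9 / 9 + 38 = 4450601 / 5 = 890120.20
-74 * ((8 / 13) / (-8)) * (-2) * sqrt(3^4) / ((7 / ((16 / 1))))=-21312 / 91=-234.20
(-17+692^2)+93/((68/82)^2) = 553703465/1156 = 478982.24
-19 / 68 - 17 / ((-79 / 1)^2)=-119735 / 424388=-0.28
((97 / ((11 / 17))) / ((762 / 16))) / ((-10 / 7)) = -46172 / 20955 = -2.20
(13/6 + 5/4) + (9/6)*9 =203/12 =16.92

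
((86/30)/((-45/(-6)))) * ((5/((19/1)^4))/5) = 86/29322225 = 0.00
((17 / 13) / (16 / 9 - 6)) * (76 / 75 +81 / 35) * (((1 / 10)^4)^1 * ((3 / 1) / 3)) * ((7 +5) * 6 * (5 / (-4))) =801873 / 86450000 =0.01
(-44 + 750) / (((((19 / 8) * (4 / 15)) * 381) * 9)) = 7060 / 21717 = 0.33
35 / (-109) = -35 / 109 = -0.32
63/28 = 9/4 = 2.25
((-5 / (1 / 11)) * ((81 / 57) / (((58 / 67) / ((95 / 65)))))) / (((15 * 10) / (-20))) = 6633 / 377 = 17.59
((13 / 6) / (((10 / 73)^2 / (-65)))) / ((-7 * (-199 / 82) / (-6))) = 36924641 / 13930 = 2650.73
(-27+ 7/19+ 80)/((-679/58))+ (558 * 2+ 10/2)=14403209/12901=1116.44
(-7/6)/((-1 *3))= 7/18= 0.39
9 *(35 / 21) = 15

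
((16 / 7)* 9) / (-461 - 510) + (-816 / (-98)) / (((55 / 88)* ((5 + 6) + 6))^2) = 1063056 / 20221075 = 0.05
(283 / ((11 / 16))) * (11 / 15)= 301.87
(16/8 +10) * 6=72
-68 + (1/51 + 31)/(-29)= -69.07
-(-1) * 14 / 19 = 14 / 19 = 0.74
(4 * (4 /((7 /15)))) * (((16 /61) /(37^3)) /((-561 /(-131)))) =167680 /4044591397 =0.00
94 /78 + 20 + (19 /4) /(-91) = 23099 /1092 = 21.15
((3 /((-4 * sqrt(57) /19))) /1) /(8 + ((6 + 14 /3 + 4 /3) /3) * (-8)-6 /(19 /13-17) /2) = 101 * sqrt(57) /9618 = 0.08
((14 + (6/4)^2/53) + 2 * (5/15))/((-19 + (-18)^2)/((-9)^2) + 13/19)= 4799115/1451776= 3.31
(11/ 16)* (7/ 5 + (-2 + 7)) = 22/ 5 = 4.40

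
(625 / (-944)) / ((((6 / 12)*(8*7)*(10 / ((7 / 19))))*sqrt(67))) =-125*sqrt(67) / 9613696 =-0.00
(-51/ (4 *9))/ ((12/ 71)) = -1207/ 144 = -8.38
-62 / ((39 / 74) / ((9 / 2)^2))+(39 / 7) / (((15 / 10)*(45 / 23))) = -9747461 / 4095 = -2380.33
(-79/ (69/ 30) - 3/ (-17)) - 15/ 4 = -37.92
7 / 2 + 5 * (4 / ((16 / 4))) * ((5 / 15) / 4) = 47 / 12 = 3.92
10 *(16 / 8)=20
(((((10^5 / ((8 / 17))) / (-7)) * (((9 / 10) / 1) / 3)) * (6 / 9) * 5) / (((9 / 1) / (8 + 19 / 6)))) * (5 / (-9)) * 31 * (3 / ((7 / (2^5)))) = 35309000000 / 3969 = 8896195.52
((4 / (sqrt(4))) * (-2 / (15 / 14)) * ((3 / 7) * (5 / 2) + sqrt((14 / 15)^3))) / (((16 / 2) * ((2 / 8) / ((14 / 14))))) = -2 - 392 * sqrt(210) / 3375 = -3.68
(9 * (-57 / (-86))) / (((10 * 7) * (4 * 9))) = 57 / 24080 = 0.00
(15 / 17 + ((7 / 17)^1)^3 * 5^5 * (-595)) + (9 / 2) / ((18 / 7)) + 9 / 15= -750293817 / 5780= -129808.62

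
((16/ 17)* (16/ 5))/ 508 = 64/ 10795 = 0.01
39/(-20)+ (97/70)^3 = 243823/343000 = 0.71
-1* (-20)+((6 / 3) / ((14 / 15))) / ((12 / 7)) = 21.25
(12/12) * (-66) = -66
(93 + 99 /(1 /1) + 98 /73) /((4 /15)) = 105855 /146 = 725.03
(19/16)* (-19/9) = -361/144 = -2.51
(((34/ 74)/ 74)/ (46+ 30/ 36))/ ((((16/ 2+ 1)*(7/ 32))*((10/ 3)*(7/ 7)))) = 272/ 13464115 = 0.00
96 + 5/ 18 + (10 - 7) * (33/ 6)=1015/ 9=112.78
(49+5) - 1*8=46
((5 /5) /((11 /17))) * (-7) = -119 /11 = -10.82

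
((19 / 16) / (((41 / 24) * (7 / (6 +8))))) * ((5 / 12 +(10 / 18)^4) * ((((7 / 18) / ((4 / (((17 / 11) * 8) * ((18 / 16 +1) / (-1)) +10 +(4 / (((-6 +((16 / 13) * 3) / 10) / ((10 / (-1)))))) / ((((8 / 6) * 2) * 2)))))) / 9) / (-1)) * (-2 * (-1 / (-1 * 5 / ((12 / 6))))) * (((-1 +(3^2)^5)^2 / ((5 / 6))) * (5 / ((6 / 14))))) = -10859733739259636 / 2421009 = -4485623035.38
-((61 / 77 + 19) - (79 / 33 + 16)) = -323 / 231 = -1.40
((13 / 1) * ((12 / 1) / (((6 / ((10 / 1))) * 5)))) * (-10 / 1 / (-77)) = 520 / 77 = 6.75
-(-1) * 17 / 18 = 0.94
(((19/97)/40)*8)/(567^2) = 19/155922165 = 0.00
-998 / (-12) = 499 / 6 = 83.17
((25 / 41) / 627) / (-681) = -25 / 17506467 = -0.00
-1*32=-32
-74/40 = -37/20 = -1.85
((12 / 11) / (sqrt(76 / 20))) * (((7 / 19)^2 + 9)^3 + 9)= 435541350252 * sqrt(95) / 9832589129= 431.74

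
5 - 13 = -8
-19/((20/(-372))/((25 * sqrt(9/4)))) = 26505/2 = 13252.50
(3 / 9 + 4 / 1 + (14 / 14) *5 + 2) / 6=17 / 9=1.89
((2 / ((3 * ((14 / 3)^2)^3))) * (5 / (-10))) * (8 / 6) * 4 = -81 / 470596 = -0.00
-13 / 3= -4.33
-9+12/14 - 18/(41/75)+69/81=-311648/7749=-40.22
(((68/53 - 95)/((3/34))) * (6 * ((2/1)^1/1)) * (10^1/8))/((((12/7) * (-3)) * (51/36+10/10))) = 5910730/4611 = 1281.88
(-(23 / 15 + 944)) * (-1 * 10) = 28366 / 3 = 9455.33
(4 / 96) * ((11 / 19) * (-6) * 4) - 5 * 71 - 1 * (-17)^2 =-12247 / 19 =-644.58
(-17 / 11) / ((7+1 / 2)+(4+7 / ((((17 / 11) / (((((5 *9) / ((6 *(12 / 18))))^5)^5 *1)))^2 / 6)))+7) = -3113983699460645524776651424006144 / 1279449176115261429647074201738988125613670318920784955780057891939342848912357771719687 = -0.00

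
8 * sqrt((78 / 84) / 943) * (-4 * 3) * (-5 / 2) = 120 * sqrt(171626) / 6601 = 7.53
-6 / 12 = -1 / 2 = -0.50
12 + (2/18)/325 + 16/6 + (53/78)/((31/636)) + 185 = 1489912/6975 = 213.61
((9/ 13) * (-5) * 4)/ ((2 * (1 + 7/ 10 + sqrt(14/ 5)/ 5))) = -25500/ 6019 + 600 * sqrt(70)/ 6019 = -3.40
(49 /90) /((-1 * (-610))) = 49 /54900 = 0.00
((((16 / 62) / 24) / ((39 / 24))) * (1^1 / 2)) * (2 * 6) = 16 / 403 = 0.04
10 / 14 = 5 / 7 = 0.71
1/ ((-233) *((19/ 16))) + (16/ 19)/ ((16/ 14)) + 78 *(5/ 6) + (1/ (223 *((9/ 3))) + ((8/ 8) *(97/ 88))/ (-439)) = 7520748715361/ 114414965016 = 65.73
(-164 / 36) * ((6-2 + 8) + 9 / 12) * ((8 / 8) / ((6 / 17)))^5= -989640329 / 93312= -10605.71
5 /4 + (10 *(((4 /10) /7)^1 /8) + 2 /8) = 11 /7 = 1.57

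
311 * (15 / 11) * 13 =60645 / 11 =5513.18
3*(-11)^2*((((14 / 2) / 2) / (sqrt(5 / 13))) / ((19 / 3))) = 7623*sqrt(65) / 190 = 323.47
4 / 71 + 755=53609 / 71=755.06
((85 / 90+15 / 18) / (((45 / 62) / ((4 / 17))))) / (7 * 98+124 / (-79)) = 156736 / 186135975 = 0.00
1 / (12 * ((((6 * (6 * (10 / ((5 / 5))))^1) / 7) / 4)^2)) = 49 / 97200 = 0.00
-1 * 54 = -54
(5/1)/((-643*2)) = -5/1286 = -0.00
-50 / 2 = -25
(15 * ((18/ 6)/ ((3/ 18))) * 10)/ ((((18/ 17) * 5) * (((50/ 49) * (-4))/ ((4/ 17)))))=-29.40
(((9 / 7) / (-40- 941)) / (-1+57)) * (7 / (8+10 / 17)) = -17 / 891184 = -0.00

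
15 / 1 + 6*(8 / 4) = 27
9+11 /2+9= 47 /2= 23.50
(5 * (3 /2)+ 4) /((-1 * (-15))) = 23 /30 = 0.77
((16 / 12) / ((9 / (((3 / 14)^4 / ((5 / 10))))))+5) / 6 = 24013 / 28812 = 0.83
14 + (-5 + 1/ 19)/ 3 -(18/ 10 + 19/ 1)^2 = -598912/ 1425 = -420.29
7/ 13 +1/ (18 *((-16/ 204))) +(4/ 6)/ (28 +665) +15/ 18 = 143659/ 216216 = 0.66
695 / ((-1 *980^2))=-139 / 192080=-0.00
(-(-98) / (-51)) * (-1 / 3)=98 / 153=0.64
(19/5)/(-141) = -19/705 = -0.03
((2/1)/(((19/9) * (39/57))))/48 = 3/104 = 0.03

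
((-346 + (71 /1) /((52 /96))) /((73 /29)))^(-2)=900601 /6565212676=0.00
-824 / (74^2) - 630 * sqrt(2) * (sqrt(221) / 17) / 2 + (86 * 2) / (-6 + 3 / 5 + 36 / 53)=-315 * sqrt(442) / 17 - 62656726 / 1712619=-426.14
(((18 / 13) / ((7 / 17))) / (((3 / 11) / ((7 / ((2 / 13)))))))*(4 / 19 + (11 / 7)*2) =250206 / 133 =1881.25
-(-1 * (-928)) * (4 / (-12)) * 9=2784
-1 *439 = -439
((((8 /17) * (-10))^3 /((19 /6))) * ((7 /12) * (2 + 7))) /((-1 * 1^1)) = 16128000 /93347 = 172.77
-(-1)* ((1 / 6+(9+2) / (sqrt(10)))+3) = 19 / 6+11* sqrt(10) / 10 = 6.65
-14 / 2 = -7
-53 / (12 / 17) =-75.08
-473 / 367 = -1.29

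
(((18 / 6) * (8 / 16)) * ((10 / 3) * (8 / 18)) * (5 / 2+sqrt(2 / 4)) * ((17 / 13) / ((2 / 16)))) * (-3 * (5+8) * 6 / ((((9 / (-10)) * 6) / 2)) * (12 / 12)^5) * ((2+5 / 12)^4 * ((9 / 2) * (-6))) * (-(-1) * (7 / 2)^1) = -10520804875 / 648 - 2104160975 * sqrt(2) / 648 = -20827990.53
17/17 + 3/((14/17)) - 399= -394.36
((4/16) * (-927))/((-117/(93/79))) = 9579/4108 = 2.33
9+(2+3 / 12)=45 / 4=11.25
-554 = -554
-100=-100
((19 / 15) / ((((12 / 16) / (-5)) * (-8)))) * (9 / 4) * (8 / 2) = 19 / 2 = 9.50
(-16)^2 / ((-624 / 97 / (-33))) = 17072 / 13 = 1313.23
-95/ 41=-2.32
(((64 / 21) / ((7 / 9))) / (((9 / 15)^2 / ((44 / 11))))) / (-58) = -3200 / 4263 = -0.75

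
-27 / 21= -9 / 7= -1.29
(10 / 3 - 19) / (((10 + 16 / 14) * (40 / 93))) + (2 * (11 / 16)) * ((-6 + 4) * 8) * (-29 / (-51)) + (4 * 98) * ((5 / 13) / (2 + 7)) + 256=40889611 / 159120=256.97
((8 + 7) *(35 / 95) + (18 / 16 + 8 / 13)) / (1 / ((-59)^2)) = 49983679 / 1976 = 25295.38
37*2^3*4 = 1184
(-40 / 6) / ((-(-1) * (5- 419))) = 10 / 621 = 0.02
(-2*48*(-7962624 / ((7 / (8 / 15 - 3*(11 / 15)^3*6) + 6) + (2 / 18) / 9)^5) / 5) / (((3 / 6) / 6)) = 2893170478809011359405437782574759936 / 4668389433950798814325916714245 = 619736.32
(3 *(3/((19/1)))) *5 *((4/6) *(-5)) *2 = -300/19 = -15.79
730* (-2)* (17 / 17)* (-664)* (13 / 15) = 2520544 / 3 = 840181.33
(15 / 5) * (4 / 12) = 1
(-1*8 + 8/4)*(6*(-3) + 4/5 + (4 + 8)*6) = -1644/5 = -328.80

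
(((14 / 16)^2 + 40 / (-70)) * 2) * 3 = 261 / 224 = 1.17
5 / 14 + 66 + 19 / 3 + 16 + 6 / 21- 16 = 3065 / 42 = 72.98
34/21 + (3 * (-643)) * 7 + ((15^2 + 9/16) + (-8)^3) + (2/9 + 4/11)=-152872835/11088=-13787.23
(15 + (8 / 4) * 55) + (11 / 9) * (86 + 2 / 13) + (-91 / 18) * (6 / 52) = 107507 / 468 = 229.72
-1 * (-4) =4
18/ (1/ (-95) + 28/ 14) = 190/ 21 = 9.05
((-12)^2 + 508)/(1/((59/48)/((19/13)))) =125021/228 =548.34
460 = 460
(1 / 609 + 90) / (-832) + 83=42000293 / 506688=82.89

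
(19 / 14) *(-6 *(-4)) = 228 / 7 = 32.57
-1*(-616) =616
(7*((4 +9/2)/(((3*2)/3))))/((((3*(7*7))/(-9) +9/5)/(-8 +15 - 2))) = -8925/872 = -10.24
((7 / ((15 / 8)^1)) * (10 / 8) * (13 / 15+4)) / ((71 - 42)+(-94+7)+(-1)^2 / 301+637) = 153811 / 3921300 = 0.04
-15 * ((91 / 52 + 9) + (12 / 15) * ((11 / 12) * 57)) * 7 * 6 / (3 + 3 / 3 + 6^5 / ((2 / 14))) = -66213 / 108872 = -0.61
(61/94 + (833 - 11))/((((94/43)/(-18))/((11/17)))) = -329189553/75106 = -4383.00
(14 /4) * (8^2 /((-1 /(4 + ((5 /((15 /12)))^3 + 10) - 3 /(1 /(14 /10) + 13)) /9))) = -156807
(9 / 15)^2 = 9 / 25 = 0.36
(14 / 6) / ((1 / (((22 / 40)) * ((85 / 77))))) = 17 / 12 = 1.42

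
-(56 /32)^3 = -343 /64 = -5.36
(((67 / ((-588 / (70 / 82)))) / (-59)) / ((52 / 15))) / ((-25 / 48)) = -201 / 220129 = -0.00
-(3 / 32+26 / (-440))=-0.03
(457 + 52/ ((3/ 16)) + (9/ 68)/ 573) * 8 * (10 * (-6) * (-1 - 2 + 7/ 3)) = 2289005840/ 9741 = 234986.74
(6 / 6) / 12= 1 / 12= 0.08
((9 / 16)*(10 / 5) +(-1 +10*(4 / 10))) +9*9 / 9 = 105 / 8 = 13.12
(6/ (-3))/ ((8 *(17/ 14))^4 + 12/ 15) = -12005/ 53458242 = -0.00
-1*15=-15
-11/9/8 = -11/72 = -0.15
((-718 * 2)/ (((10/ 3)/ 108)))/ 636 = -19386/ 265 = -73.15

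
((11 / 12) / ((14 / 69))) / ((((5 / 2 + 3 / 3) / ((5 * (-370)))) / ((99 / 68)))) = -23168475 / 6664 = -3476.66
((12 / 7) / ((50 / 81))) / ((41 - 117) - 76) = -243 / 13300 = -0.02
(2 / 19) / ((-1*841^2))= -0.00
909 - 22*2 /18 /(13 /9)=11795 /13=907.31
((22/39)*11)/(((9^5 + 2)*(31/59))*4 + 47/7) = 99946/1999102599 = 0.00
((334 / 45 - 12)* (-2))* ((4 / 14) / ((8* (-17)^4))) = 103 / 26309115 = 0.00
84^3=592704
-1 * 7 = -7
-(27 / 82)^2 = -729 / 6724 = -0.11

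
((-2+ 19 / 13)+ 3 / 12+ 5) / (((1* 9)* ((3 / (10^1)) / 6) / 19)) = 23275 / 117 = 198.93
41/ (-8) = -41/ 8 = -5.12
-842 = -842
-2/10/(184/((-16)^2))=-32/115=-0.28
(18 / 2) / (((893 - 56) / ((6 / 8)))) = 0.01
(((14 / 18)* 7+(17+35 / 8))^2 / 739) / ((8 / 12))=3728761 / 2553984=1.46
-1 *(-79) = 79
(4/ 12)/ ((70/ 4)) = 2/ 105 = 0.02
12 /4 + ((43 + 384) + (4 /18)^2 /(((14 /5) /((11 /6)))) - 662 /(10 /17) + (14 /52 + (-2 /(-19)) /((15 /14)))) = -2920022447 /4201470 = -695.00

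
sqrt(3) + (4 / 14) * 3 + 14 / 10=sqrt(3) + 79 / 35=3.99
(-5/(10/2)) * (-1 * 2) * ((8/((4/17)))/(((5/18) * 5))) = 1224/25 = 48.96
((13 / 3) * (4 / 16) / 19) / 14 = 13 / 3192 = 0.00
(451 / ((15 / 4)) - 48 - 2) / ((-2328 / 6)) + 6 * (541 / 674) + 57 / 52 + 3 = 222619961 / 25497420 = 8.73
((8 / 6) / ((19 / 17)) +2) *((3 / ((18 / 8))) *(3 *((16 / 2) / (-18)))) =-2912 / 513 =-5.68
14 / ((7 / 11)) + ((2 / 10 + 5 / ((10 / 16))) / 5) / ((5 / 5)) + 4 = 691 / 25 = 27.64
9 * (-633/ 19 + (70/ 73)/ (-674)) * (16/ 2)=-1121263056/ 467419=-2398.84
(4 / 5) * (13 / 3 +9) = 32 / 3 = 10.67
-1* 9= -9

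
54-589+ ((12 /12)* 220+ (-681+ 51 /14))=-13893 /14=-992.36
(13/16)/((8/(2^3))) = 13/16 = 0.81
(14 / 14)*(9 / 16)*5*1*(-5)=-225 / 16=-14.06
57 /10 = 5.70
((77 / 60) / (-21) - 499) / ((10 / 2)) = -89831 / 900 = -99.81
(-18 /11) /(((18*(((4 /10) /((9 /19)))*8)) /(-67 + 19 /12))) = 11775 /13376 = 0.88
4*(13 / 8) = 13 / 2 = 6.50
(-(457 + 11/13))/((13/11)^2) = -720192/2197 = -327.81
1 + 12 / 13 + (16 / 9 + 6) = 1135 / 117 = 9.70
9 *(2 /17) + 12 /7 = 330 /119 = 2.77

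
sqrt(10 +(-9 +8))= 3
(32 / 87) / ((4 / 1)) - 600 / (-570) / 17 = 4324 / 28101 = 0.15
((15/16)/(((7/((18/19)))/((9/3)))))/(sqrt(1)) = 0.38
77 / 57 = 1.35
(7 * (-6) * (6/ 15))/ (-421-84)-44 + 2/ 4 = -219507/ 5050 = -43.47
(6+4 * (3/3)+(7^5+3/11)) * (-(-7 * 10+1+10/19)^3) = 407361650945990/75449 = 5399165674.11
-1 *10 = -10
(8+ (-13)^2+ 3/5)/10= 444/25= 17.76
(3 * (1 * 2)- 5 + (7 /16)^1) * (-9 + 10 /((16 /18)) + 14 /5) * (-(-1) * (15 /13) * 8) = 6969 /104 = 67.01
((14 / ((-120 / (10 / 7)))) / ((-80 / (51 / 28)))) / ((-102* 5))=-1 / 134400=-0.00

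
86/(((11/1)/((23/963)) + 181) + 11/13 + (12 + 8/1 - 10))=25714/195071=0.13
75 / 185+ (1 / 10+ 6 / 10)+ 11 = 4479 / 370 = 12.11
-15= -15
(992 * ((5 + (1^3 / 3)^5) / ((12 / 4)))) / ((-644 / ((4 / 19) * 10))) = -5.41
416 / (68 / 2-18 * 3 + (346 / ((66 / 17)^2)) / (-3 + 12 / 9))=-1510080 / 122597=-12.32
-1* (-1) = 1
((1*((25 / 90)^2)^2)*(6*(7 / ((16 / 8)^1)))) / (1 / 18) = 4375 / 1944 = 2.25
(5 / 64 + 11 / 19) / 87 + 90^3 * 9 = 694101312799 / 105792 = 6561000.01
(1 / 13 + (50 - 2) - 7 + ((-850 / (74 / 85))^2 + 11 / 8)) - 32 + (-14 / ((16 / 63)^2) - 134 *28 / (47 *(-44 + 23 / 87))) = 953057.18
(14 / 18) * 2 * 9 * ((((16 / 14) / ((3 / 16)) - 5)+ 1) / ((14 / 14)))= 29.33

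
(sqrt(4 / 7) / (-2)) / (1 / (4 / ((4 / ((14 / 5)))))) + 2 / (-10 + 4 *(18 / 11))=-2 *sqrt(7) / 5 - 11 / 19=-1.64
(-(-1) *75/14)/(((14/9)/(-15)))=-10125/196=-51.66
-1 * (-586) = 586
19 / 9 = 2.11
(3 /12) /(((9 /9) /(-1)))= -1 /4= -0.25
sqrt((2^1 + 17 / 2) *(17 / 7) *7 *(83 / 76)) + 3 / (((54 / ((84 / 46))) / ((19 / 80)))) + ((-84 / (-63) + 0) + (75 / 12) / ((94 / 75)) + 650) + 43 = sqrt(1125978) / 76 + 181437841 / 259440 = 713.31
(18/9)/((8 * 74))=1/296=0.00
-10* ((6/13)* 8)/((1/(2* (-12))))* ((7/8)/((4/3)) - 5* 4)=-222840/13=-17141.54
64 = 64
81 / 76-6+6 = 81 / 76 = 1.07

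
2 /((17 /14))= 28 /17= 1.65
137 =137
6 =6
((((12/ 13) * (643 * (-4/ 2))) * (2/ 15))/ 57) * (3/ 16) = -643/ 1235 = -0.52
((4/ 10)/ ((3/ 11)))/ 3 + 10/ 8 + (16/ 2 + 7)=3013/ 180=16.74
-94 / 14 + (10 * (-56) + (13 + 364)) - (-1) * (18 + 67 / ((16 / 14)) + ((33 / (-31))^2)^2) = -5782246917 / 51717176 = -111.81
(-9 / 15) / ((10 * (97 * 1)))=-3 / 4850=-0.00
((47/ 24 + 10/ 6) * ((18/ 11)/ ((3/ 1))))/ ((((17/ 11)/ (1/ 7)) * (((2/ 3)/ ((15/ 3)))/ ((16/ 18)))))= 145/ 119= 1.22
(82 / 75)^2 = 6724 / 5625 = 1.20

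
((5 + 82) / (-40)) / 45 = -29 / 600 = -0.05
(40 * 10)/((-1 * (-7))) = 400/7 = 57.14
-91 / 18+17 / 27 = -239 / 54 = -4.43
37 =37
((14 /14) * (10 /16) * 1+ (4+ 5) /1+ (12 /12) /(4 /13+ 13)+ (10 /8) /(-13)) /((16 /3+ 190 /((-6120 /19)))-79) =-0.13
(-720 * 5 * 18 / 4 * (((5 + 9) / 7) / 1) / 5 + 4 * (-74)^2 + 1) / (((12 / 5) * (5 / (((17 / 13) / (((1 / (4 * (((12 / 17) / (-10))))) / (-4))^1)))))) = 24680 / 13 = 1898.46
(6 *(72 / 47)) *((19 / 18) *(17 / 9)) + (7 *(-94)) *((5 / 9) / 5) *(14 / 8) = -92737 / 846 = -109.62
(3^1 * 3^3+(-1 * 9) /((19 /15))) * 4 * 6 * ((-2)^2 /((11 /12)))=1617408 /209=7738.79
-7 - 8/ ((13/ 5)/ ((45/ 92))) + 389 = 113768/ 299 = 380.49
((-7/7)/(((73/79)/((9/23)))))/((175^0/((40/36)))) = -790/1679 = -0.47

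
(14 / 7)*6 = 12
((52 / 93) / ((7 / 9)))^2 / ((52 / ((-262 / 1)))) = -122616 / 47089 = -2.60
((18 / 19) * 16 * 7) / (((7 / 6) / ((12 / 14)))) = 10368 / 133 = 77.95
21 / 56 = 0.38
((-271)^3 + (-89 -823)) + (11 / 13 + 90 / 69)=-5951122834 / 299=-19903420.85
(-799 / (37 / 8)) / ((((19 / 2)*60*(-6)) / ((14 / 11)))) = 22372 / 347985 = 0.06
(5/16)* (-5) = -25/16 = -1.56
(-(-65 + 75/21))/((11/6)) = 2580/77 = 33.51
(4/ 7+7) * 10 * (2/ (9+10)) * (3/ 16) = 795/ 532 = 1.49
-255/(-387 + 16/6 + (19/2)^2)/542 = 0.00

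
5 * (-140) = -700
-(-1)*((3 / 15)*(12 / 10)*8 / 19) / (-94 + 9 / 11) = -528 / 486875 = -0.00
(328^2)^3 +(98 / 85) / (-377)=39902796946563399582 / 32045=1245211326152704.00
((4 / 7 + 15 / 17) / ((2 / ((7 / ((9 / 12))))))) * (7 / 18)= 1211 / 459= 2.64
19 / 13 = 1.46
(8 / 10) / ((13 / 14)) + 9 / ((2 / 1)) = 697 / 130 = 5.36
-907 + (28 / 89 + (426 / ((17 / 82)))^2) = 108578450681 / 25721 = 4221393.05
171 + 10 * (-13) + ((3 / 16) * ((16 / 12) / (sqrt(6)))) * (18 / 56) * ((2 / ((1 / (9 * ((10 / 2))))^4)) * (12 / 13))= 41 + 36905625 * sqrt(6) / 364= 248392.51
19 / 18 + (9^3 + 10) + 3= 13375 / 18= 743.06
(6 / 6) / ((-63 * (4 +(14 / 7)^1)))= -0.00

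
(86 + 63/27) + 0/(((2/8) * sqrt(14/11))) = 265/3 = 88.33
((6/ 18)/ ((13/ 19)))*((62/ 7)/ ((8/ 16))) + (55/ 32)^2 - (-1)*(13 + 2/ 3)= 2352971/ 93184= 25.25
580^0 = 1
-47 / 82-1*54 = -4475 / 82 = -54.57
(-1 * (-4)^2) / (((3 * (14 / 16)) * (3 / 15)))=-640 / 21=-30.48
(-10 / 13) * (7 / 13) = -70 / 169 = -0.41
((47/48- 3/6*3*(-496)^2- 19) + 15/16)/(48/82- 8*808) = 181568213/3180000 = 57.10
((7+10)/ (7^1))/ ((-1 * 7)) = -17/ 49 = -0.35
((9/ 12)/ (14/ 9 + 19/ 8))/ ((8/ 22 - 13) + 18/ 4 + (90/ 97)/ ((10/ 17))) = -115236/ 3961151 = -0.03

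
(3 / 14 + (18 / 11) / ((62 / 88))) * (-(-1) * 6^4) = 713448 / 217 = 3287.78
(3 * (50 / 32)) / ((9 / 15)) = 125 / 16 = 7.81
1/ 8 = 0.12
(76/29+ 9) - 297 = -8276/29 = -285.38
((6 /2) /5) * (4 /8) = 3 /10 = 0.30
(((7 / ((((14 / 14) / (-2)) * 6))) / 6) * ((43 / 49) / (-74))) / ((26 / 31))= 1333 / 242424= 0.01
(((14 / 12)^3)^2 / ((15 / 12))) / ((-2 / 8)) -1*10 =-18.07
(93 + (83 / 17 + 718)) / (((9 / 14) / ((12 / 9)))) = 776720 / 459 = 1692.20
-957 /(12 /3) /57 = -319 /76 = -4.20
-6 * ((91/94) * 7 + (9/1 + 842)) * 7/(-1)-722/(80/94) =35178.27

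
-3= -3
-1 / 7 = -0.14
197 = 197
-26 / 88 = -0.30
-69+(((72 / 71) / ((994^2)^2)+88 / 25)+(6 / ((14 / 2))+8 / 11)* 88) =16017092973465851 / 216597733587550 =73.95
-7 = -7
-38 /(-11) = 38 /11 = 3.45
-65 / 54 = -1.20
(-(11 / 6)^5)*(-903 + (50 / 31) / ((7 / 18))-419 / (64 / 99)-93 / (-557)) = 32036.77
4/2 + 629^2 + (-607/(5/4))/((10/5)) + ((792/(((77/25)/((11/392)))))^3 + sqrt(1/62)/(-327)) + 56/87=6947389861182394/17553819045 -sqrt(62)/20274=395776.55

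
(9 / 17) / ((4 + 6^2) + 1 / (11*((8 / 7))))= 0.01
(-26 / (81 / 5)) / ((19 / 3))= -130 / 513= -0.25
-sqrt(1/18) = -sqrt(2)/6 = -0.24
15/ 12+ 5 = 6.25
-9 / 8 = -1.12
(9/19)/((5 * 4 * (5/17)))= 153/1900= 0.08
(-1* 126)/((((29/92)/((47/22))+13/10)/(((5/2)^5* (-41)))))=14542828125/41728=348514.86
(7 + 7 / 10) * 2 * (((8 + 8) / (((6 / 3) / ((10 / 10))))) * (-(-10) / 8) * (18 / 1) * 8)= 22176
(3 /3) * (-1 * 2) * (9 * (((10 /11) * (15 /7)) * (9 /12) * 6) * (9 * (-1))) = 109350 /77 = 1420.13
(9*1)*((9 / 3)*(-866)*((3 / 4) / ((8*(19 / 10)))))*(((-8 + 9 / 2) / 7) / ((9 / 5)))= 97425 / 304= 320.48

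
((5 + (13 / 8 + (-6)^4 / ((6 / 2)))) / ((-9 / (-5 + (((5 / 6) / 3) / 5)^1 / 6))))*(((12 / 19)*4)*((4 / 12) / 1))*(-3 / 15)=-1891351 / 46170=-40.96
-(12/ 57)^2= -16/ 361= -0.04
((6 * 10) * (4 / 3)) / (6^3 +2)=40 / 109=0.37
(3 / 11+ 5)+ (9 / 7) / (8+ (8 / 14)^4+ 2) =131035 / 24266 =5.40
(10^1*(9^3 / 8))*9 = 8201.25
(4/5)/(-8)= -1/10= -0.10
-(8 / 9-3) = 19 / 9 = 2.11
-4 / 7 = -0.57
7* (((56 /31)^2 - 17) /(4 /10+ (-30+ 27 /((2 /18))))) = -0.45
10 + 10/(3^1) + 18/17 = 734/51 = 14.39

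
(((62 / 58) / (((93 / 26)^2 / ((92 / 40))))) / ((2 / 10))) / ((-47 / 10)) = -77740 / 380277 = -0.20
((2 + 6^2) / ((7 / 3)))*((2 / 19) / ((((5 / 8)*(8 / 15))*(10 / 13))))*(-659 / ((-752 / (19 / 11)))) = 1464957 / 144760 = 10.12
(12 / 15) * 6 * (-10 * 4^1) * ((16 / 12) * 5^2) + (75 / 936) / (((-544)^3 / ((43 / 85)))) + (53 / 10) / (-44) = -300573751440420401 / 46963764756480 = -6400.12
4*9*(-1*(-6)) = 216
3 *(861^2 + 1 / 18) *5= 66718895 / 6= 11119815.83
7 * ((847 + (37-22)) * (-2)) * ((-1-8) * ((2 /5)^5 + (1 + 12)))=4415838084 /3125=1413068.19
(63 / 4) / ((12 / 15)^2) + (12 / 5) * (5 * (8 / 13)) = 26619 / 832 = 31.99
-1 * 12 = -12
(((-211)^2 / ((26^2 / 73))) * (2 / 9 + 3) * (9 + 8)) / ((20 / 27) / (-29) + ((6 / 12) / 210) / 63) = -10325719.08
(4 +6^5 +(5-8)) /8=7777 /8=972.12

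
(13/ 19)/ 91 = 1/ 133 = 0.01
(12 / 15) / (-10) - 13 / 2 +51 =2221 / 50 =44.42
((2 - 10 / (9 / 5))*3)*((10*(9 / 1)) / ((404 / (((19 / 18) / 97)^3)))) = -68590 / 22399733439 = -0.00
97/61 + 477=478.59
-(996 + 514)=-1510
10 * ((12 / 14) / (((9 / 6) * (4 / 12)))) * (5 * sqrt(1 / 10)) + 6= 6 + 60 * sqrt(10) / 7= 33.11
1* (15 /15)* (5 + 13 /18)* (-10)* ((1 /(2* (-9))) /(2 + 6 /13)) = 6695 /5184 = 1.29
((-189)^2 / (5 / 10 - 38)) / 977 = -23814 / 24425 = -0.97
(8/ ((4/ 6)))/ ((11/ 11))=12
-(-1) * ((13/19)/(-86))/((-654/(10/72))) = 65/38470896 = 0.00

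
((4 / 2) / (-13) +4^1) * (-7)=-350 / 13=-26.92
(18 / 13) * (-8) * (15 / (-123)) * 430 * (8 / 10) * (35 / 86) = 100800 / 533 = 189.12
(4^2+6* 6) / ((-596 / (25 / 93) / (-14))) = 4550 / 13857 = 0.33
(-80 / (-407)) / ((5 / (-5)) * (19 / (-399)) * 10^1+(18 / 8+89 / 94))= 315840 / 5901907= 0.05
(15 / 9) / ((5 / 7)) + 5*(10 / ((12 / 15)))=389 / 6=64.83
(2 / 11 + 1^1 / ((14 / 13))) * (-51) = -8721 / 154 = -56.63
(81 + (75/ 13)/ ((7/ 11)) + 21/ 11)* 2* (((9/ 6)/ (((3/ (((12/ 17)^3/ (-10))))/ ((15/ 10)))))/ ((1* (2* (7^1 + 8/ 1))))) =-19886472/ 122947825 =-0.16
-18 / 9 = -2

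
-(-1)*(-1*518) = -518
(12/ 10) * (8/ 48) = 1/ 5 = 0.20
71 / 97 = 0.73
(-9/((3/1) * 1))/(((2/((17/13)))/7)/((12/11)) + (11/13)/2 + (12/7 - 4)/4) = -57.77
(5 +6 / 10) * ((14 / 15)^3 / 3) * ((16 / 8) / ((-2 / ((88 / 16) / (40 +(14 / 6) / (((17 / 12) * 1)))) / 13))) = -23347324 / 8960625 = -2.61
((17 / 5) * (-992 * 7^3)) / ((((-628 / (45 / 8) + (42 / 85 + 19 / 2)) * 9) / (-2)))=-393335936 / 155525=-2529.08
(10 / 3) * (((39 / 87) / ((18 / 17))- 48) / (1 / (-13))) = 1614275 / 783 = 2061.65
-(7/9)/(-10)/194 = 7/17460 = 0.00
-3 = -3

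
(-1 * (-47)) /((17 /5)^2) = 1175 /289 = 4.07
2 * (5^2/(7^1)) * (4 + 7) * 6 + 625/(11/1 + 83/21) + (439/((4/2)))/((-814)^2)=747458465161/1456386008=513.23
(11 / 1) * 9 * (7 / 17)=693 / 17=40.76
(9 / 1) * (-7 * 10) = -630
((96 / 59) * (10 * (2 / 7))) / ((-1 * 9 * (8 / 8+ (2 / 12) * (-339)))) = 1280 / 137529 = 0.01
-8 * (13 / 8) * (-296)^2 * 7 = -7973056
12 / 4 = 3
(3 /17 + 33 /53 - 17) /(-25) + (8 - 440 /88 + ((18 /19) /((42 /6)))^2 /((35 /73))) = 10281335816 /2789113075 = 3.69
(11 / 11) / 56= 1 / 56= 0.02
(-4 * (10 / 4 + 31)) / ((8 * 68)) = -67 / 272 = -0.25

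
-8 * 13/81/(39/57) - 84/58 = -7810/2349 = -3.32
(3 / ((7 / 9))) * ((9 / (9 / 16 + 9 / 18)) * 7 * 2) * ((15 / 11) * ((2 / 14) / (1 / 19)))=2216160 / 1309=1693.02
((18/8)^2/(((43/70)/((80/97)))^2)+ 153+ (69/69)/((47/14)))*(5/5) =132808841405/817670327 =162.42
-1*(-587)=587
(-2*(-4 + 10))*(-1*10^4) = 120000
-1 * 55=-55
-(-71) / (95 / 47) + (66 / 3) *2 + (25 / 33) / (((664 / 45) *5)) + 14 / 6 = 169591039 / 2081640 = 81.47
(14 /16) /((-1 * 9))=-7 /72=-0.10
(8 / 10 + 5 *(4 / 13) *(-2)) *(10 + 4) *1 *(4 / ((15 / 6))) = -16576 / 325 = -51.00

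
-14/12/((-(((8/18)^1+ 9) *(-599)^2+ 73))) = 21/60997484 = 0.00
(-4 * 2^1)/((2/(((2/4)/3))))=-0.67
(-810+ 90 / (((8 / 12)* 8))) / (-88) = 6345 / 704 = 9.01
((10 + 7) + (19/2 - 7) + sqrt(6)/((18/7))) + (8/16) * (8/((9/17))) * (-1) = 7 * sqrt(6)/18 + 215/18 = 12.90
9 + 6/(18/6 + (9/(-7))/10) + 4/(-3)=1961/201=9.76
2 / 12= 1 / 6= 0.17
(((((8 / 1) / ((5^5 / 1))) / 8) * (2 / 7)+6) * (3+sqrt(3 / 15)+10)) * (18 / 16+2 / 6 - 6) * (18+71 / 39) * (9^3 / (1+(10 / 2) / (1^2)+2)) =-223942720221 / 350000 - 223942720221 * sqrt(5) / 22750000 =-661847.38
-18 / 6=-3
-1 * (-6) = 6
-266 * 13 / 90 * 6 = -3458 / 15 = -230.53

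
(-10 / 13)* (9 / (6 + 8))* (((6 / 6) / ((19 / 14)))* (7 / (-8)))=315 / 988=0.32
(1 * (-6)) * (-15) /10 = 9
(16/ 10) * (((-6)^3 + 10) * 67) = -110416/ 5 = -22083.20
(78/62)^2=1521/961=1.58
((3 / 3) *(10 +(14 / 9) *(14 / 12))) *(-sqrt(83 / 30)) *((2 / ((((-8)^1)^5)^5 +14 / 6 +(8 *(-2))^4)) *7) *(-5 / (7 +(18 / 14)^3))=-765919 *sqrt(2490) / 9578092595215529191610841390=-0.00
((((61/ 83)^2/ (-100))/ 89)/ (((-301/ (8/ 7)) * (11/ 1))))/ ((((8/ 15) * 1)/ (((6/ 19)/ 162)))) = 3721/ 48599244526140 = 0.00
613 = 613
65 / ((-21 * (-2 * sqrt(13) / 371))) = 265 * sqrt(13) / 6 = 159.25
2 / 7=0.29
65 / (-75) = -13 / 15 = -0.87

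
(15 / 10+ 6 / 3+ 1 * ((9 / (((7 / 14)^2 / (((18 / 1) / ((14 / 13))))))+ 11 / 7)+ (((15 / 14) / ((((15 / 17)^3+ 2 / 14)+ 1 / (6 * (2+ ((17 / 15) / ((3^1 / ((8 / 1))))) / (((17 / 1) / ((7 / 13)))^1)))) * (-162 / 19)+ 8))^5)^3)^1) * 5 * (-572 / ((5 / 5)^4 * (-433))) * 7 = 2024163664028047169576423927235840592486824899752726264611502443116547227946755079640589435765783817290686276505461825988920021552330942850 / 11871244008226794892708203814340080295555520641762459037539135193513200500141534662977337702589714880341652870782474016867086283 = 170509818737.22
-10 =-10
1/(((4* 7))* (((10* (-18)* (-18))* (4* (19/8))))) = 1/861840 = 0.00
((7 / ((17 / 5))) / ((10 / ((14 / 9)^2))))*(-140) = -96040 / 1377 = -69.75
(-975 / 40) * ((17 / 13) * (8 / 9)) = -85 / 3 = -28.33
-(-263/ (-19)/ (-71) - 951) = 1283162/ 1349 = 951.19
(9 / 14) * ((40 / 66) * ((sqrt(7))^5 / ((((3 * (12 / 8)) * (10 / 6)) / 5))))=140 * sqrt(7) / 11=33.67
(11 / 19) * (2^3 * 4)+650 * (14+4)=222652 / 19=11718.53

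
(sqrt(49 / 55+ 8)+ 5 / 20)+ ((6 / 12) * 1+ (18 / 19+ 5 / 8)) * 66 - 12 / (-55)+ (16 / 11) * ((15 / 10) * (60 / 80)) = sqrt(26895) / 55+ 290261 / 2090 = 141.86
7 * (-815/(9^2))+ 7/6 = -11221/162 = -69.27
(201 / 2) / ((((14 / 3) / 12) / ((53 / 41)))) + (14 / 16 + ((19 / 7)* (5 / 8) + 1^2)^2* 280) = 2721615 / 1148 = 2370.74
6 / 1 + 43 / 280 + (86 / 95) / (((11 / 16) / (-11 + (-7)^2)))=34613 / 616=56.19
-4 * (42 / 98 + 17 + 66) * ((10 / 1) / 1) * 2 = -46720 / 7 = -6674.29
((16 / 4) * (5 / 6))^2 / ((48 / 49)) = 11.34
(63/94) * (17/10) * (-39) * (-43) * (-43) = -77230881/940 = -82160.51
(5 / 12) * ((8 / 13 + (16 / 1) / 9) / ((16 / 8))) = 175 / 351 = 0.50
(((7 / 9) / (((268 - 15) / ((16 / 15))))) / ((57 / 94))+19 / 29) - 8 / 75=156364837 / 282291075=0.55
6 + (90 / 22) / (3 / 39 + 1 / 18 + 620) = 9587856 / 1596221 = 6.01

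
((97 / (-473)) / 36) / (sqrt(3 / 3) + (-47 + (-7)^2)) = -97 / 51084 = -0.00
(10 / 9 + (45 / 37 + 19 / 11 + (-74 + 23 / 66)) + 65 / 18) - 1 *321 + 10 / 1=-1380899 / 3663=-376.99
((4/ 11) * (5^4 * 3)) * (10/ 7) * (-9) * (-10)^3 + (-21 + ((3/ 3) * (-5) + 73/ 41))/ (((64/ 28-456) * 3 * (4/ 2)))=175791600178409/ 20053264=8766233.78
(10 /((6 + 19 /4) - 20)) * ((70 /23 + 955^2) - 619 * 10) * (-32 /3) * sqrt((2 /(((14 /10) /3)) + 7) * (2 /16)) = 12406722.81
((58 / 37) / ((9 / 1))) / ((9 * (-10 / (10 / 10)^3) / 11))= -319 / 14985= -0.02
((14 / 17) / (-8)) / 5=-7 / 340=-0.02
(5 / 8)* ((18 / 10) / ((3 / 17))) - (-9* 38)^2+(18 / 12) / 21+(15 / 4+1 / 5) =-116953.60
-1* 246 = -246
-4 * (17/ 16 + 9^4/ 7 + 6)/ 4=-105767/ 112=-944.35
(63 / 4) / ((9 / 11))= 77 / 4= 19.25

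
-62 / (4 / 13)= -403 / 2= -201.50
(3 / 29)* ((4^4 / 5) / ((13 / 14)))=10752 / 1885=5.70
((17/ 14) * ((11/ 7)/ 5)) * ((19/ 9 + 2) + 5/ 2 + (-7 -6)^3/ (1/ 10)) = -73928767/ 8820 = -8381.95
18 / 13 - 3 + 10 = 109 / 13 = 8.38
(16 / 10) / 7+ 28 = 988 / 35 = 28.23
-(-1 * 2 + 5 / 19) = 33 / 19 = 1.74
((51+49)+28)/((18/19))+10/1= 1306/9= 145.11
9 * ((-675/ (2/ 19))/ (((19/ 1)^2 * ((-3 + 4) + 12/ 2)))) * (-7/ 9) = 675/ 38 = 17.76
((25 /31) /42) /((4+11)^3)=1 /175770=0.00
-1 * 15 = -15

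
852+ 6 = 858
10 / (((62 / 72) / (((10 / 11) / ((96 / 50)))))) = 1875 / 341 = 5.50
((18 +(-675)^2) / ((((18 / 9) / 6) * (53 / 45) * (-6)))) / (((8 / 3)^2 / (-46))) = 4244314545 / 3392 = 1251271.98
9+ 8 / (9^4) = 59057 / 6561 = 9.00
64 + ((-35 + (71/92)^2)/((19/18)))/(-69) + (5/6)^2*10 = 1188694057/16644456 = 71.42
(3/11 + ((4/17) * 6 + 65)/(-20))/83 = -11399/310420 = -0.04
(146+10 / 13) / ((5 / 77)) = 146916 / 65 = 2260.25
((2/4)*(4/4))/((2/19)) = 19/4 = 4.75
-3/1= -3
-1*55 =-55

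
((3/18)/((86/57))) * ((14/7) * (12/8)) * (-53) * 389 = -1175169/172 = -6832.38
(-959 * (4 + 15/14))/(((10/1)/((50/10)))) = -9727/4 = -2431.75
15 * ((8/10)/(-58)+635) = 276219/29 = 9524.79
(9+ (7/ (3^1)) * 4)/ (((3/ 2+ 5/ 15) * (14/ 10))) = 50/ 7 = 7.14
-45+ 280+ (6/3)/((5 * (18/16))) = 10591/45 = 235.36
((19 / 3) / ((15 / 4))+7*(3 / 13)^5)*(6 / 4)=28294813 / 11138790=2.54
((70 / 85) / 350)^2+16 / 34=85001 / 180625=0.47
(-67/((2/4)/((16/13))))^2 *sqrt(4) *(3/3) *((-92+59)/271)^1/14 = -151692288/320593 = -473.16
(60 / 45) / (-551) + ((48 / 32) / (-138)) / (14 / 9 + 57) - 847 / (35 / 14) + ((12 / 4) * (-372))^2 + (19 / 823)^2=337949028764371716763 / 271419452985540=1245117.20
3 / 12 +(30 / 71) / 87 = 2099 / 8236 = 0.25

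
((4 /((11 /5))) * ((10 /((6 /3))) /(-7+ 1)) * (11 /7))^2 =2500 /441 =5.67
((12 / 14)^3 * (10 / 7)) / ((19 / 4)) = 8640 / 45619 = 0.19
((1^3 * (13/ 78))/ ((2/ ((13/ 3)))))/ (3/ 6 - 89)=-13/ 3186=-0.00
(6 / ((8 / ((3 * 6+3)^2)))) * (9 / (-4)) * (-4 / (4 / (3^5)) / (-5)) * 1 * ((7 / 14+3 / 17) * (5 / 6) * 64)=-22182741 / 17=-1304867.12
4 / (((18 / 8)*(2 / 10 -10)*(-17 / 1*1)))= 80 / 7497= 0.01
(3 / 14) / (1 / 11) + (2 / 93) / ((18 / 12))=9263 / 3906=2.37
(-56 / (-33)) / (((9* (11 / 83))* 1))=4648 / 3267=1.42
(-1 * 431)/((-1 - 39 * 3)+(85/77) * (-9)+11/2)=66374/18855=3.52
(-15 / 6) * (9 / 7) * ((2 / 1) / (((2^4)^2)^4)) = -45 / 30064771072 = -0.00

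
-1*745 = -745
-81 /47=-1.72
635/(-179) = -635/179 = -3.55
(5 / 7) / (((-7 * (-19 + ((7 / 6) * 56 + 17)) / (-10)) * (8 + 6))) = 15 / 13034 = 0.00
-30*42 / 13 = -1260 / 13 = -96.92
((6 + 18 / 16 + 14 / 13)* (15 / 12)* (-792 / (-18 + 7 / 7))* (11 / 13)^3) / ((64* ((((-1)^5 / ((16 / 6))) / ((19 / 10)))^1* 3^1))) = -237286687 / 31074368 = -7.64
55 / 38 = 1.45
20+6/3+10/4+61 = 171/2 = 85.50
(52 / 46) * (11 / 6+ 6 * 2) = 1079 / 69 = 15.64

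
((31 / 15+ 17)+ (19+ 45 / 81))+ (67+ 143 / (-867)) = 1371472 / 13005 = 105.46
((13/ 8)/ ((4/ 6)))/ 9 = 13/ 48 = 0.27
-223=-223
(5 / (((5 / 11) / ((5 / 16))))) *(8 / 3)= 55 / 6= 9.17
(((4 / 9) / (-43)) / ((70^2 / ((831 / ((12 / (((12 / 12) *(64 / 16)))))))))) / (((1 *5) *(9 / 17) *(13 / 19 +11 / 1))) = -89471 / 4736009250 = -0.00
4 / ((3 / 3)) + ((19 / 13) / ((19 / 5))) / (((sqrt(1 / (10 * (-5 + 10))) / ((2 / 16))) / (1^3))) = 25 * sqrt(2) / 104 + 4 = 4.34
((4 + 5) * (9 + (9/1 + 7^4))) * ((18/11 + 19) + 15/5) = 5660460/11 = 514587.27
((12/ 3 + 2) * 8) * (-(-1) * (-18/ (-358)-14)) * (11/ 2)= -659208/ 179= -3682.73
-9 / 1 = -9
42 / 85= 0.49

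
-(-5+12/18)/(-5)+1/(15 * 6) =-77/90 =-0.86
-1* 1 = -1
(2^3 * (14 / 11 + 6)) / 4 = 160 / 11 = 14.55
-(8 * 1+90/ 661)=-5378/ 661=-8.14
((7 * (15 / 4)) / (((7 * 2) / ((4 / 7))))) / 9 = 5 / 42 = 0.12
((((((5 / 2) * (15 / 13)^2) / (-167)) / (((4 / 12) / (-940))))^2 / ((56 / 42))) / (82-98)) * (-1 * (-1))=-1887141796875 / 12744603664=-148.07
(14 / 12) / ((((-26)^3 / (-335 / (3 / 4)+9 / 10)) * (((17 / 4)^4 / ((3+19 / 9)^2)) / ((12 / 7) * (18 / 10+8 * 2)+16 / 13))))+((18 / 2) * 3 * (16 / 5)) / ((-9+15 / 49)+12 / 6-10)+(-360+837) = 8390920485339056669 / 17781153852656025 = 471.90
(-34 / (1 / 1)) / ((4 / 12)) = -102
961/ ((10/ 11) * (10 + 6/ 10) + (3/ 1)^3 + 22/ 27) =285417/ 11123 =25.66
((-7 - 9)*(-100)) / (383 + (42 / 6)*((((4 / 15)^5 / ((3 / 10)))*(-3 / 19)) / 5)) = 23085000000 / 5525957539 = 4.18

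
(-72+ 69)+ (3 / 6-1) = -7 / 2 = -3.50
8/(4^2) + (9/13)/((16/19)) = 275/208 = 1.32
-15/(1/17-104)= 85/589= 0.14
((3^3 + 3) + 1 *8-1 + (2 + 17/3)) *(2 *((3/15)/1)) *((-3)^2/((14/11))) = 4422/35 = 126.34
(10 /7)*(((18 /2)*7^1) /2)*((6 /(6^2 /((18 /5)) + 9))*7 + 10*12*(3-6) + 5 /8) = -2443005 /152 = -16072.40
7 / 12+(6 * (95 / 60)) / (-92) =265 / 552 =0.48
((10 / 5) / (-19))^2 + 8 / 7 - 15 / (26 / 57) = -31.73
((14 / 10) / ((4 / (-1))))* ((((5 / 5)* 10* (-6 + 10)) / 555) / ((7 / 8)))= -16 / 555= -0.03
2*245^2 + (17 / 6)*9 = 240151 / 2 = 120075.50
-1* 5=-5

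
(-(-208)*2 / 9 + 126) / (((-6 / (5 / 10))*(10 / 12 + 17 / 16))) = -6200 / 819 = -7.57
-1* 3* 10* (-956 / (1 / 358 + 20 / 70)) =23957360 / 241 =99408.13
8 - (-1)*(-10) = -2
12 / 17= 0.71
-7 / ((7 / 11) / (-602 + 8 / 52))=86064 / 13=6620.31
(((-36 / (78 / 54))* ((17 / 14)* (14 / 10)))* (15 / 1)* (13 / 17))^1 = -486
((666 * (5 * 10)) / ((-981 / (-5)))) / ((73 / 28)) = 518000 / 7957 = 65.10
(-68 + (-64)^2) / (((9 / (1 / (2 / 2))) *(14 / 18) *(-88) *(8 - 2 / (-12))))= -3021 / 3773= -0.80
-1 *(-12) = 12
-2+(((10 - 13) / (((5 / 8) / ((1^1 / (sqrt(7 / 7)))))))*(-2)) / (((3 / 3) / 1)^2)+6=68 / 5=13.60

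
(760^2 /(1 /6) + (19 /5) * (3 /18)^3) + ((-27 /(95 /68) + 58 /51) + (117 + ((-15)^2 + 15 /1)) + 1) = 241811689957 /69768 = 3465939.83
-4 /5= -0.80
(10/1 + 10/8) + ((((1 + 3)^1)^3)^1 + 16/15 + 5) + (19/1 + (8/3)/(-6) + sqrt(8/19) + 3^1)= 2*sqrt(38)/19 + 18517/180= 103.52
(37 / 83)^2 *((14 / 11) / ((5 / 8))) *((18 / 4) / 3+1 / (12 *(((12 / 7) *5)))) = 10416721 / 17050275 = 0.61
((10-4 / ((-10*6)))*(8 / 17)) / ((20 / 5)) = 302 / 255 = 1.18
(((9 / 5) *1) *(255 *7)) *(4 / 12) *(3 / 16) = 3213 / 16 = 200.81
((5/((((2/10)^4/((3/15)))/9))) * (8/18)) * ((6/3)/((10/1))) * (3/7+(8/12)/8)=5375/21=255.95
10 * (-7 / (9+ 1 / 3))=-15 / 2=-7.50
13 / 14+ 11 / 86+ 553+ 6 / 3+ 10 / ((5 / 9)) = 172791 / 301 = 574.06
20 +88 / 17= 428 / 17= 25.18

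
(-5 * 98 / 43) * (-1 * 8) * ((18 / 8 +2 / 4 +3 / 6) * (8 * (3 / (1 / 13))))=3974880 / 43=92439.07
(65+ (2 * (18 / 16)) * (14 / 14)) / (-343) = -269 / 1372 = -0.20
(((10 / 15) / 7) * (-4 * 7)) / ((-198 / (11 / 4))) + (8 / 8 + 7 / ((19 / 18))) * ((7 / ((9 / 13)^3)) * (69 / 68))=51300593 / 313956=163.40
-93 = -93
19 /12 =1.58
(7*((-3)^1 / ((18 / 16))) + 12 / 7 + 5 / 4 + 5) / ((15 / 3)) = -899 / 420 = -2.14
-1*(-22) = 22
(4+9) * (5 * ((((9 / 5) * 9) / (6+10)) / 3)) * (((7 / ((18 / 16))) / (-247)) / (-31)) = 21 / 1178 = 0.02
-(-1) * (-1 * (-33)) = 33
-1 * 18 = -18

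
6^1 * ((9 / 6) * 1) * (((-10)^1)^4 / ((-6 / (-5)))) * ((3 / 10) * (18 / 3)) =135000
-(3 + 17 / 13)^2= -3136 / 169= -18.56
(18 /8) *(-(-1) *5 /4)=2.81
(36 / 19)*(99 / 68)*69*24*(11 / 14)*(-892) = -7238783376 / 2261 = -3201584.86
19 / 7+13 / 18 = 433 / 126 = 3.44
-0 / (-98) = 0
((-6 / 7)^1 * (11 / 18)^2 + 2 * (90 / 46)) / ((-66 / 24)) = -62474 / 47817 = -1.31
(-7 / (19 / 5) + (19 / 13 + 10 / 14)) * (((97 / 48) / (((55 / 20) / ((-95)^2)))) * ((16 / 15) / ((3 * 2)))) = 10634110 / 27027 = 393.46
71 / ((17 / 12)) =852 / 17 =50.12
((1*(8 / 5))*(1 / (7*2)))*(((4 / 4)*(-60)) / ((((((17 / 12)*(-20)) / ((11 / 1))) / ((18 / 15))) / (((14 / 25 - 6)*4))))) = -304128 / 4375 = -69.51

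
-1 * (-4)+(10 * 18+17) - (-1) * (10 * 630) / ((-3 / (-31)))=65301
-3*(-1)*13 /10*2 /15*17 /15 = 221 /375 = 0.59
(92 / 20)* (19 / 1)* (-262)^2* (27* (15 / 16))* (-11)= -6681927087 / 4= -1670481771.75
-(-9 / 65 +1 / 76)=619 / 4940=0.13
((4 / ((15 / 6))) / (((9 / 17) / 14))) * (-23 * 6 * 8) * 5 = -700672 / 3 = -233557.33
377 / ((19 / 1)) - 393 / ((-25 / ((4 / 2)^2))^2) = 9.78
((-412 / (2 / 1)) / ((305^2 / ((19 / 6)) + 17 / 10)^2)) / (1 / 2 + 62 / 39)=-44619600 / 390657686503279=-0.00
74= 74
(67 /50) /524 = 67 /26200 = 0.00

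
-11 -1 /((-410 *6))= -27059 /2460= -11.00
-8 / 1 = -8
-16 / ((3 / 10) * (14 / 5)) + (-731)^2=11221181 / 21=534341.95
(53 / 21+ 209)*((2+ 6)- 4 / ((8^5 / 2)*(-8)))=582224045 / 344064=1692.20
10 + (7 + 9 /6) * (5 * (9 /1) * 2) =775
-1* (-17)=17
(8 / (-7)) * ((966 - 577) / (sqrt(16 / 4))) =-1556 / 7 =-222.29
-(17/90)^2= -289/8100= -0.04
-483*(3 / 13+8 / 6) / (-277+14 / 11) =108031 / 39429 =2.74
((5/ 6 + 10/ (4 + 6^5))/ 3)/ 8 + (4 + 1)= 70507/ 14004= 5.03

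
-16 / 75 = -0.21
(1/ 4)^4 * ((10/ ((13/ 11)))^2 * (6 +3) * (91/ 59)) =190575/ 49088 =3.88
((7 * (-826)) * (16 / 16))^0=1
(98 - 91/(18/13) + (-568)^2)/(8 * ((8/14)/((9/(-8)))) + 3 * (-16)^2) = 40654691/96256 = 422.36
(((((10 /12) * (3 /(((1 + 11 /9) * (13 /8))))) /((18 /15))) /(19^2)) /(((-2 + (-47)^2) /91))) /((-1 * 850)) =-21 /270887180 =-0.00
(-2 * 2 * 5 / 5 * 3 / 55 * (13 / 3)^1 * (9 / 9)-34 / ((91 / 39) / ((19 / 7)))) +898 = 2310972 / 2695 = 857.50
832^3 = 575930368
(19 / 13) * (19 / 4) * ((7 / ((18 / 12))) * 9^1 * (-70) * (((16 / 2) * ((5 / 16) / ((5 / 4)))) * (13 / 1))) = -530670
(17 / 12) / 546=17 / 6552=0.00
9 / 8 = 1.12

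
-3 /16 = -0.19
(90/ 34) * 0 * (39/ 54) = 0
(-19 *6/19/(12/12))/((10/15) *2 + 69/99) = -198/67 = -2.96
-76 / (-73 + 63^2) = -19 / 974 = -0.02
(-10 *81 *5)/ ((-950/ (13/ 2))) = 1053/ 38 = 27.71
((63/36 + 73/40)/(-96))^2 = 20449/14745600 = 0.00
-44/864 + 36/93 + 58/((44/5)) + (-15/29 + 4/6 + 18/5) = 114026357/10680120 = 10.68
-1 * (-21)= 21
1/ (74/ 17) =17/ 74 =0.23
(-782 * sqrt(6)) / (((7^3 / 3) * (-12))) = 391 * sqrt(6) / 686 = 1.40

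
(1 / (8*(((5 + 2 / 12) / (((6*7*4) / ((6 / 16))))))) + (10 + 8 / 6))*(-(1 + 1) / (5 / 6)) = -8248 / 155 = -53.21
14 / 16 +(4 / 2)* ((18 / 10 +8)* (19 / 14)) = 1099 / 40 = 27.48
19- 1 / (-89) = 1692 / 89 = 19.01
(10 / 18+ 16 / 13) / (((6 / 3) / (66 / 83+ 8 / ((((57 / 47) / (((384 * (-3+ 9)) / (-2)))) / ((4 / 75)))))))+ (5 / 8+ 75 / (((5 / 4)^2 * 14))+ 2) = -4829420243 / 13595400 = -355.22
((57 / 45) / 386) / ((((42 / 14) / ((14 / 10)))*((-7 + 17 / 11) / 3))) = -1463 / 1737000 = -0.00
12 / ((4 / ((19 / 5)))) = 57 / 5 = 11.40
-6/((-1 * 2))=3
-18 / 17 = -1.06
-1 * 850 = -850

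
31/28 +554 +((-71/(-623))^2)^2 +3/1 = 336302340683425/602576482564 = 558.11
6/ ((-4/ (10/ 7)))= -15/ 7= -2.14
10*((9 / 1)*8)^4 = 268738560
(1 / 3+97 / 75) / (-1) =-122 / 75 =-1.63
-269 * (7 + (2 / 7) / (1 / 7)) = -2421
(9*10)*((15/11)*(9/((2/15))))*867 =79005375/11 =7182306.82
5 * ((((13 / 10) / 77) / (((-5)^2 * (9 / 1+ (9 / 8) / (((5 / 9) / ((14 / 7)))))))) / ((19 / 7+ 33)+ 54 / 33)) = 13 / 1876590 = 0.00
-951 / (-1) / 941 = 951 / 941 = 1.01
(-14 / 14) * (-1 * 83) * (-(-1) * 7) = 581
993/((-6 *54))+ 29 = 2801/108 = 25.94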